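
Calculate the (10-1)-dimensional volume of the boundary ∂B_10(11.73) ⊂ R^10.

|∂B_10(11.73)| ≈ 1.07214e+11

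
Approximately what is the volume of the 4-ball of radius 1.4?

The n-ball volume is π^(n/2)·r^n/Γ(n/2+1). With n=4, r=1.4: V ≈ 18.9575.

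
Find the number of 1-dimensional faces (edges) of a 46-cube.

Number of 1-faces = C(46,1)·2^(46-1) = 46·35184372088832 = 1618481116086272.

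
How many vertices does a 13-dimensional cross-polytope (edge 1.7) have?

The 13-dimensional cross-polytope has 2n = 2·13 = 26 vertices.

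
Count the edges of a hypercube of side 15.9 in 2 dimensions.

Each of the 2^2 = 4 vertices has degree 2; total edges = 2·2^2/2 = 4.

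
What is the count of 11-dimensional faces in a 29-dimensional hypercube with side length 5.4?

f_11(29-cube) = (29 choose 11) · 2^18 = 9069471989760.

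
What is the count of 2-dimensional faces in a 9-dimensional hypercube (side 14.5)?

Number of 2-faces = C(9,2) · 2^(9-2) = 36 · 128 = 4608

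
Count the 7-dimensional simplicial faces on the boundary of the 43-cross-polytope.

Number of 7-faces = 2^(7+1) · C(43,7+1) = 256 · 145008513 = 37122179328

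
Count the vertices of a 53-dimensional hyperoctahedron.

An n-cross-polytope has 2n vertices; here n = 53, giving 106.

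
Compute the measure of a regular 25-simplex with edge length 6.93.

V = (6.93^25 / 25!) · √((25+1) / 2^25) ≈ 5.91966e-08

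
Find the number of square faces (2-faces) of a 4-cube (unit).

An n-cube has C(n,k)·2^(n-k) k-faces. Here C(4,2)·2^2 = 6·4 = 24.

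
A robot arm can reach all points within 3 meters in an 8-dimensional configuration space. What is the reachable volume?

V_8(3) = π^(8/2) · (3)^8 / Γ(8/2 + 1) = 2187·π^4/8 ≈ 26629.2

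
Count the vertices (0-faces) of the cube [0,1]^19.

An n-cube has 2^n vertices; for n = 19 that is 2^19 = 524288.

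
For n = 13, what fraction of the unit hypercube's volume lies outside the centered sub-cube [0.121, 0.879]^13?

The inner cube has side 1-2·0.121 = 0.758 and volume (0.758)^13 ≈ 0.02727, so the shell holds 0.972729 of the volume.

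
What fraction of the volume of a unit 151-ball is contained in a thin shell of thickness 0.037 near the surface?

1 - (1-0.037)^151 ≈ 0.99663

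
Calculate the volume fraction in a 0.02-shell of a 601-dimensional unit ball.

Shell fraction = 1 - (1-0.02)^601 ≈ 0.999995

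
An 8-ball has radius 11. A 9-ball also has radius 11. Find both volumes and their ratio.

V_8(11) ≈ 8.70021e+08. V_9(11) ≈ 7.77771e+09. Ratio V_8/V_9 ≈ 0.1119.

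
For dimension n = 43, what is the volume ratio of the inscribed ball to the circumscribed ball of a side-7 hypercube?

V_in/V_out = n^(-n/2) = 43^(-43/2) ≈ 7.59326e-36.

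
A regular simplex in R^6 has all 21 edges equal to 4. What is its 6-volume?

Volume = 4^6 · √(7/2^6) / 6! ≈ 1.88142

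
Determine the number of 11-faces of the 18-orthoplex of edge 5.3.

Each 11-face is the convex hull of 12 vertices, one chosen as ±e_i from each of 12 distinct axes: 2^12·C(18,12) = 76038144.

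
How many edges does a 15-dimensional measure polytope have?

Number of 1-faces = C(15,1)·2^(15-1) = 15·16384 = 245760.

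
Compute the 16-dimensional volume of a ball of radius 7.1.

Volume = π^{16/2}·(7.1)^16/Γ(9) ≈ 9.81323e+12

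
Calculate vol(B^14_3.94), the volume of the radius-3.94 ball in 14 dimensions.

V_14(3.94) = π^(14/2) · (3.94)^14 / Γ(14/2 + 1) ≈ 1.30186e+08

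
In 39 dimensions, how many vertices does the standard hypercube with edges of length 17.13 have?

Number of vertices = 2^39 = 549755813888.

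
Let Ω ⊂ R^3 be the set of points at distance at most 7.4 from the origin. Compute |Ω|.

V_3(7.4) = π^(3/2) · (7.4)^3 / Γ(3/2 + 1) ≈ 1697.4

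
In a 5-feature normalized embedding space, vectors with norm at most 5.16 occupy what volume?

The n-ball volume is π^(n/2)·r^n/Γ(n/2+1). With n=5, r=5.16: V ≈ 19255.2.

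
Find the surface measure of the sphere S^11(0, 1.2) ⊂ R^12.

S = n·V_n(r)/r = 12·V_12(1.2)/1.2 (volume-to-surface relation), giving 119.053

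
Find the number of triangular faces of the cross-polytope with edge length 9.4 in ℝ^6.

An n-cross-polytope has 2^(k+1)·C(n,k+1) k-faces. Here 2^3·C(6,3) = 8·20 = 160.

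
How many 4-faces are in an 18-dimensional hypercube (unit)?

Choose 4 of 18 axes to span the face (C(18,4) = 3060 ways), then fix each of the remaining 14 coordinates at one of its two extreme values (2^14 = 16384 ways): 3060·16384 = 50135040.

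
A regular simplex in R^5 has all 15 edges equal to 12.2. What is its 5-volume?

V = (12.2^5 / 5!) · √((5+1) / 2^5) ≈ 975.256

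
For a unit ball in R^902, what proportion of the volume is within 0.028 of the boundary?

Shell fraction = 1 - (1-0.028)^902 ≈ 1 - 7.498e-12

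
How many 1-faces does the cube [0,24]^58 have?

An n-cube has n·2^(n-1) edges. With n = 58: 58·144115188075855872 = 8358680908399640576.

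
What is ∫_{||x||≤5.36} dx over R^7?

V_7(5.36) = π^(7/2) · (5.36)^7 / Γ(7/2 + 1) ≈ 600529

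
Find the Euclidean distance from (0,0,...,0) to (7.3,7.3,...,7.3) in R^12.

d = √(7.3² + 7.3² + ... + 7.3²) [12 terms] = √(12·7.3²) = 7.3√12 ≈ 25.2879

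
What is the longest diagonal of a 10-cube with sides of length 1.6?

d = √(1.6² + 1.6² + ... + 1.6²) [10 terms] = √(10·1.6²) = 1.6√10 ≈ 5.05964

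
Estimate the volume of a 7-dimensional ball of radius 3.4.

The n-ball volume is π^(n/2)·r^n/Γ(n/2+1). With n=7, r=3.4: V ≈ 24816.1.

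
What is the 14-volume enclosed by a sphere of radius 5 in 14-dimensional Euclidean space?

V = 1220703125·π^7/1008 ≈ 3.65762e+09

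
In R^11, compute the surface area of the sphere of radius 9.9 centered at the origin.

The surface area of an n-ball is 2π^(n/2) r^(n-1) / Γ(n/2). For n=11, r=9.9: 1.87434e+11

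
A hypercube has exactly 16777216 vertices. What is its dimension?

The n-cube has 2^n vertices, and 16777216 = 2^24, so n = 24.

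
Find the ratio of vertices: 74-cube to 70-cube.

The 74-cube has 2^74 = 18889465931478580854784 vertices. The 70-cube has 2^70 = 1180591620717411303424 vertices. Ratio: 18889465931478580854784/1180591620717411303424 = 16.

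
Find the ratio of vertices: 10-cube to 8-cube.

The 10-cube has 2^10 = 1024 vertices. The 8-cube has 2^8 = 256 vertices. Ratio: 1024/256 = 4.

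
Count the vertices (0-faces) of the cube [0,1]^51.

Number of vertices = 2^51 = 2251799813685248.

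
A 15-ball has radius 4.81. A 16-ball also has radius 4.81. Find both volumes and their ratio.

V_15(4.81) ≈ 6.51038e+09. V_16(4.81) ≈ 1.93197e+10. Ratio V_15/V_16 ≈ 0.337.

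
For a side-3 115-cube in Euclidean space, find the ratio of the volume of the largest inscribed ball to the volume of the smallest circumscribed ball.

Volume scales as r^n, and r_in/r_out = 1/√115, giving (1/√115)^115 ≈ 3.235e-119.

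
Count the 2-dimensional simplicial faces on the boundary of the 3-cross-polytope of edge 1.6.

f_2(3-orthoplex) = 2^3 · (3 choose 3) = 8.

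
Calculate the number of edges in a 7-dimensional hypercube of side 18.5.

An n-cube has n·2^(n-1) edges. With n = 7: 7·64 = 448.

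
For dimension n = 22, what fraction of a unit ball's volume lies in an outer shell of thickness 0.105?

1 - (1-0.105)^22 ≈ 0.912882 ≈ 91.29%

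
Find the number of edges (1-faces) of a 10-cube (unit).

f_1(10-cube) = (10 choose 1) · 2^9 = 5120.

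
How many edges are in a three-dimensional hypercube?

Choose 1 of 3 axes to span the face (C(3,1) = 3 ways), then fix each of the remaining 2 coordinates at one of its two extreme values (2^2 = 4 ways): 3·4 = 12.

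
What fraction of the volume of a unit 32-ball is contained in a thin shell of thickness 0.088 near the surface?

1 - (1-0.088)^32 ≈ 0.947539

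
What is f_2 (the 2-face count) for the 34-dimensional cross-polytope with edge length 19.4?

f_2(34-orthoplex) = 2^3 · (34 choose 3) = 47872.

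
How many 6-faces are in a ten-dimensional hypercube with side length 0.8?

Choose 6 of 10 axes to span the face (C(10,6) = 210 ways), then fix each of the remaining 4 coordinates at one of its two extreme values (2^4 = 16 ways): 210·16 = 3360.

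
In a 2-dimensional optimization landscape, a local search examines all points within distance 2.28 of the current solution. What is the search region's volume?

The n-ball volume is π^(n/2)·r^n/Γ(n/2+1). With n=2, r=2.28: V ≈ 16.3313.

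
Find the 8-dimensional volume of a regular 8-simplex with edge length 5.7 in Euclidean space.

V = (5.7^8 / 8!) · √((8+1) / 2^8) ≈ 5.18179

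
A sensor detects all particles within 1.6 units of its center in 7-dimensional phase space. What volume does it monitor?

Volume = π^{7/2}·(1.6)^7/Γ(9/2) ≈ 126.829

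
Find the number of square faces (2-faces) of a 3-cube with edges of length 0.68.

f_2(3-cube) = (3 choose 2) · 2^1 = 6.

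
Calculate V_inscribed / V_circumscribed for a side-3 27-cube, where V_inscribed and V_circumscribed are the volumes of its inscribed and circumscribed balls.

V_in/V_out = n^(-n/2) = 27^(-27/2) ≈ 4.74886e-20.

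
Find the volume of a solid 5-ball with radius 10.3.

V_5(10.3) = π^(5/2) · (10.3)^5 / Γ(5/2 + 1) ≈ 610217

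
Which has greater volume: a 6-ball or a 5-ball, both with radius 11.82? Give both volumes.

V_6(11.82) ≈ 1.4093e+07. V_5(11.82) ≈ 1.21447e+06. The 6-ball is larger.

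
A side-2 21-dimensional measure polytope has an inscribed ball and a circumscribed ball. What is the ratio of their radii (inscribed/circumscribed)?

For an n-cube of any side s, the inradius is s/2 and the circumradius is s√n/2, so the ratio is 1/√21 ≈ 0.218218.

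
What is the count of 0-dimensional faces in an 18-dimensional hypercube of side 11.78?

An n-cube has C(n,k)·2^(n-k) k-faces. Here C(18,0)·2^18 = 1·262144 = 262144.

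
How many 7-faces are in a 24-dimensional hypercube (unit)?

f_7(24-cube) = (24 choose 7) · 2^17 = 45364543488.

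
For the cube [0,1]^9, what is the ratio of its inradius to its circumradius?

r_in / r_out = (1/2) / (1√9/2) = 1/√9 ≈ 0.333333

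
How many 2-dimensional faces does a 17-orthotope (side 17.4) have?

Choose 2 of 17 axes to span the face (C(17,2) = 136 ways), then fix each of the remaining 15 coordinates at one of its two extreme values (2^15 = 32768 ways): 136·32768 = 4456448.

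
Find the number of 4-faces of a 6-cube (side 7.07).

An n-cube has C(n,k)·2^(n-k) k-faces. Here C(6,4)·2^2 = 15·4 = 60.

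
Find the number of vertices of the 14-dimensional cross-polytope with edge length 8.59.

An n-cross-polytope has 2n vertices; here n = 14, giving 28.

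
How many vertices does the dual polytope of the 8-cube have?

An n-cross-polytope has 2n vertices; here n = 8, giving 16.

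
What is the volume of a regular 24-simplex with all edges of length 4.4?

For a regular n-simplex with edge a, V = (a^n / n!)·√((n+1)/2^n). With a=4.4, n=24: V ≈ 5.45467e-12.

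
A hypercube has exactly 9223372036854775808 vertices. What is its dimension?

Since 2^n = 9223372036854775808, we have n = 63.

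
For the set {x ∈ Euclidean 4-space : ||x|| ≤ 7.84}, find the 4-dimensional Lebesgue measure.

V_4(7.84) = π^(4/2) · (7.84)^4 / Γ(4/2 + 1) ≈ 18643.8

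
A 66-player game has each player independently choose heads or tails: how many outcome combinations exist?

Each vertex is a binary string of length 66, so there are 2^66 = 73786976294838206464.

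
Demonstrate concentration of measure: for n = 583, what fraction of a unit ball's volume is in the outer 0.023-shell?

1 - (1-0.023)^583 ≈ 0.9999987161 ≈ 99.999872%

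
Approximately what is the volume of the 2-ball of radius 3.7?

The n-ball volume is π^(n/2)·r^n/Γ(n/2+1). With n=2, r=3.7: V ≈ 43.0084.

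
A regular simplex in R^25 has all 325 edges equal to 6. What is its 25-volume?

For a regular n-simplex with edge a, V = (a^n / n!)·√((n+1)/2^n). With a=6, n=25: V ≈ 1.61342e-09.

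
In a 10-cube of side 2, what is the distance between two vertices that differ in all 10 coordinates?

d = √(2² + 2² + ... + 2²) [10 terms] = √(10·2²) = 2√10 ≈ 6.32456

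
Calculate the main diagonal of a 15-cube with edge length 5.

d = √(5² + 5² + ... + 5²) [15 terms] = √(15·5²) = 5√15 ≈ 19.3649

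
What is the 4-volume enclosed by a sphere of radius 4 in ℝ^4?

Volume = π^{4/2}·(4)^4/Γ(3) = 128·π^2 ≈ 1263.31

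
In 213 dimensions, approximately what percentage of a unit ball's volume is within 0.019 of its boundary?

1 - (1-0.019)^213 ≈ 0.983193 ≈ 98.32%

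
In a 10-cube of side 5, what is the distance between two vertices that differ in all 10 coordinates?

||(5,5,...,5)|| = √(10)·5 ≈ 15.8114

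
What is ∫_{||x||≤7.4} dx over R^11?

Volume = π^{11/2}·(7.4)^11/Γ(13/2) ≈ 6.86521e+09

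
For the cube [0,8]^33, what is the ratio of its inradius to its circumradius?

r_in / r_out = (8/2) / (8√33/2) = 1/√33 ≈ 0.174078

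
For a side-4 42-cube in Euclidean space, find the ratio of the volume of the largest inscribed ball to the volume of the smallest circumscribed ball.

V_in / V_out = (r_in/r_out)^42 = (1/√42)^42 = 42^(-42/2) ≈ 8.1614e-35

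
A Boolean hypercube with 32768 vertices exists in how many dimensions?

The n-cube has 2^n vertices, and 32768 = 2^15, so n = 15.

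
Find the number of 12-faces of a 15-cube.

Number of 12-faces = C(15,12) · 2^(15-12) = 455 · 8 = 3640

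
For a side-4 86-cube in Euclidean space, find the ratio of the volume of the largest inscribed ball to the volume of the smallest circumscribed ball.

Volume scales as r^n, and r_in/r_out = 1/√86, giving (1/√86)^86 ≈ 6.55491e-84.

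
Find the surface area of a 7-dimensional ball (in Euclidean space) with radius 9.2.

S = n·V_n(r)/r = 7·V_7(9.2)/9.2 (volume-to-surface relation), giving 2.00542e+07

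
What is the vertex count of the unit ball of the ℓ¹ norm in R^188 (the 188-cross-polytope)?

An n-cross-polytope has 2n vertices; here n = 188, giving 376.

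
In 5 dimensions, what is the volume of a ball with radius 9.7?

The n-ball volume is π^(n/2)·r^n/Γ(n/2+1). With n=5, r=9.7: V ≈ 452019.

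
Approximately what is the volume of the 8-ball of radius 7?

V_8(7) = π^(8/2) · (7)^8 / Γ(8/2 + 1) = 5764801·π^4/24 ≈ 2.33977e+07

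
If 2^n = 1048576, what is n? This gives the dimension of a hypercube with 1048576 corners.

The n-cube has 2^n vertices, and 1048576 = 2^20, so n = 20.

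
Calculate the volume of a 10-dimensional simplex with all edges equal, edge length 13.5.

Volume = 13.5^10 · √(11/2^10) / 10! ≈ 5742.76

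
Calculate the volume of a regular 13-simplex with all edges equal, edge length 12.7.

Volume = 12.7^13 · √(14/2^13) / 13! ≈ 1484.35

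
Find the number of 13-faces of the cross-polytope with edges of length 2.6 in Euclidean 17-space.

f_13(17-orthoplex) = 2^14 · (17 choose 14) = 11141120.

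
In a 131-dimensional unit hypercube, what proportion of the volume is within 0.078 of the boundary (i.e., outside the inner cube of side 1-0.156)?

Shell fraction = 1 - (1-0.156)^131 ≈ 1 - 2.243e-10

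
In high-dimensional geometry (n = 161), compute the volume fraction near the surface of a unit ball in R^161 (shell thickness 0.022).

1 - (1-0.022)^161 ≈ 0.972167 ≈ 97.22%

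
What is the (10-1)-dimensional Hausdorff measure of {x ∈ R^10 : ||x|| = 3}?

S = n·V_n(r)/r = 10·V_10(3)/3 (volume-to-surface relation), giving 6561·π^5/4 ≈ 501949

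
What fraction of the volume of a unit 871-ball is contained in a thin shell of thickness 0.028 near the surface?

V(inner)/V(outer) = ((1-0.028)/1)^871 ≈ 1.808e-11, so the shell fraction is 1 - 1.808e-11.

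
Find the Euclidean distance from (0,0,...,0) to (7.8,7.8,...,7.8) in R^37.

||(7.8,7.8,...,7.8)|| = √(37)·7.8 ≈ 47.4455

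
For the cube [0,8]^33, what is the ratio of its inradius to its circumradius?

Ratio = (s/2)/(s√33/2) = 33^(-1/2) ≈ 0.174078.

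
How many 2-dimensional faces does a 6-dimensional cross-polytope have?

f_2(6-orthoplex) = 2^3 · (6 choose 3) = 160.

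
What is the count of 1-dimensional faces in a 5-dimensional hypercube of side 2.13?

Number of 1-faces = C(5,1) · 2^(5-1) = 5 · 16 = 80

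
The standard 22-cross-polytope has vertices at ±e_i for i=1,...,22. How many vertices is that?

An n-cross-polytope has 2n vertices; here n = 22, giving 44.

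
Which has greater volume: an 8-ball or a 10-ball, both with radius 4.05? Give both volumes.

V_8(4.05) ≈ 293784. V_10(4.05) ≈ 3.02774e+06. The 10-ball is larger.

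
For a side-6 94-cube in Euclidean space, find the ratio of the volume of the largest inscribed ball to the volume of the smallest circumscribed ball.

V_in / V_out = (r_in/r_out)^94 = (1/√94)^94 = 94^(-94/2) ≈ 1.83228e-93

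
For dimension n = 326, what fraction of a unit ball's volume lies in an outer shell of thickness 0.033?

1 - (1-0.033)^326 ≈ 0.999982 ≈ 99.998226%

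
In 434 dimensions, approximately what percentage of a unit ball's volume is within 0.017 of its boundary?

1 - (1-0.017)^434 ≈ 0.999414 ≈ 99.94%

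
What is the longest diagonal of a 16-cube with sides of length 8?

d = √(8² + 8² + ... + 8²) [16 terms] = √(16·8²) = 8√16 = 32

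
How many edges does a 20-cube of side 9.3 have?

Number of 1-faces = C(20,1)·2^(20-1) = 20·524288 = 10485760.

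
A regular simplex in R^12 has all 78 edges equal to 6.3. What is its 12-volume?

V_12 = √(13) · 6.3^12 / (12! · 2^(12/2)) ≈ 0.459771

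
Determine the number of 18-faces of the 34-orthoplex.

Number of 18-faces = 2^(18+1) · C(34,18+1) = 524288 · 1855967520 = 973061499125760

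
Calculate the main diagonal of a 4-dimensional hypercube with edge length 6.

The space diagonal of an n-cube of side s is s√n. Here 6·√4 = 12.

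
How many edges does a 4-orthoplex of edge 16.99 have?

f_1(4-orthoplex) = 2^2 · (4 choose 2) = 24.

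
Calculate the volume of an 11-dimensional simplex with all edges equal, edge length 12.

Volume = 12^11 · √(12/2^11) / 11! ≈ 1424.83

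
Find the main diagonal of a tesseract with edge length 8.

d = √(8² + 8² + ... + 8²) [4 terms] = √(4·8²) = 8√4 = 16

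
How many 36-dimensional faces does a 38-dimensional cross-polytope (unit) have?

An n-cross-polytope has 2^(k+1)·C(n,k+1) k-faces. Here 2^37·C(38,37) = 137438953472·38 = 5222680231936.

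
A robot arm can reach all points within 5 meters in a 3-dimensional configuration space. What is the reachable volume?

V = 500·π/3 ≈ 523.599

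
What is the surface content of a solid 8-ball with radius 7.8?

|∂B_8(7.8)| ≈ 5.70349e+07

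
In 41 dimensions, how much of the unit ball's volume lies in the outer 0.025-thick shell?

Shell fraction = 1 - (1-0.025)^41 ≈ 0.645848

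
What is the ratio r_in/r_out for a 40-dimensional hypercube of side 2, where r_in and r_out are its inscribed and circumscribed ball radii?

r_in = 2/2 (half the side); r_out = 2√40/2 (half the diagonal). Ratio = 1/√40 ≈ 0.158114.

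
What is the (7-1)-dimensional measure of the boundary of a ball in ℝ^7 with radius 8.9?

|∂B_7(8.9)| ≈ 1.64368e+07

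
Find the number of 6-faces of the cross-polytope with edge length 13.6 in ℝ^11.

f_6(11-orthoplex) = 2^7 · (11 choose 7) = 42240.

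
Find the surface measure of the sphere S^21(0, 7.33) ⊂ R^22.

S = n·V_n(r)/r = 22·V_22(7.33)/7.33 (volume-to-surface relation), giving 2.38286e+17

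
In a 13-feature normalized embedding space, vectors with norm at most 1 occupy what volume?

Volume = π^{13/2}·(1)^13/Γ(15/2) = 128·π^6/135135 ≈ 0.910629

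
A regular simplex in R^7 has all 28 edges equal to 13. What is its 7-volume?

V = (13^7 / 7!) · √((7+1) / 2^7) ≈ 3112.53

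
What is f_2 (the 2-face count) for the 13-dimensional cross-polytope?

Number of 2-faces = 2^(2+1) · C(13,2+1) = 8 · 286 = 2288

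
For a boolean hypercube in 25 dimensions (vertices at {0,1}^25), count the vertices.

Number of vertices = 2^25 = 33554432.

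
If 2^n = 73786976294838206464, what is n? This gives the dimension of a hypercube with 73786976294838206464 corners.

The n-cube has 2^n vertices, and 73786976294838206464 = 2^66, so n = 66.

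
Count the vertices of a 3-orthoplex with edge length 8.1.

The vertices are ±e_1, ..., ±e_3, so there are 2·3 = 6.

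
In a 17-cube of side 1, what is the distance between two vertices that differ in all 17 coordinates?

Diagonal = √17 · 1 ≈ 4.12311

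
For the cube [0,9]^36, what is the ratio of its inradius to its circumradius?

Ratio = (s/2)/(s√36/2) = 36^(-1/2) ≈ 0.166667.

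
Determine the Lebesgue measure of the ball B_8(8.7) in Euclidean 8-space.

V_8(8.7) = π^(8/2) · (8.7)^8 / Γ(8/2 + 1) ≈ 1.33212e+08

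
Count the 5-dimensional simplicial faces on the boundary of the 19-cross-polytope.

Each 5-face is the convex hull of 6 vertices, one chosen as ±e_i from each of 6 distinct axes: 2^6·C(19,6) = 1736448.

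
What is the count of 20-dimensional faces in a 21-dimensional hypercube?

An n-cube has C(n,k)·2^(n-k) k-faces. Here C(21,20)·2^1 = 21·2 = 42.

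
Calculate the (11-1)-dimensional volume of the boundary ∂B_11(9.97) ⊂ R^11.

S = n·V_n(r)/r = 11·V_11(9.97)/9.97 (volume-to-surface relation), giving 2.01117e+11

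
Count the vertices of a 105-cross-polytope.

The vertices are ±e_1, ..., ±e_105, so there are 2·105 = 210.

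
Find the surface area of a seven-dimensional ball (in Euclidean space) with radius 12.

|∂B_7(12)| = 15925248·π^3/5 ≈ 9.87565e+07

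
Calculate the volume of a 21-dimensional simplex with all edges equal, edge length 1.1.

V = (1.1^21 / 21!) · √((21+1) / 2^21) ≈ 4.69136e-22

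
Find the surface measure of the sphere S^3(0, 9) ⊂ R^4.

|∂B_4(9)| = 1458·π^2 ≈ 14389.9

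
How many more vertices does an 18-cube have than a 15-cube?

The 18-cube has 2^18 = 262144 vertices. The 15-cube has 2^15 = 32768 vertices. Difference: 262144 - 32768 = 229376.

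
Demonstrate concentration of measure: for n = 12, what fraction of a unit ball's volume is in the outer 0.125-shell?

1 - (1-0.125)^12 ≈ 0.798583 ≈ 79.86%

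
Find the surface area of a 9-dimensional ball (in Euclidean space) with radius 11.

The surface area of an n-ball is 2π^(n/2) r^(n-1) / Γ(n/2). For n=9, r=11: 6859484192·π^4/105 ≈ 6.36358e+09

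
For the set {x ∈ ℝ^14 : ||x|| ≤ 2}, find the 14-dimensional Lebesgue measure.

Volume = π^{14/2}·(2)^14/Γ(8) = 1024·π^7/315 ≈ 9818.35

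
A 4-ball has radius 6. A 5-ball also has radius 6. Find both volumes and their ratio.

V_4(6) ≈ 6395.5. V_5(6) ≈ 40931.2. Ratio V_4/V_5 ≈ 0.1562.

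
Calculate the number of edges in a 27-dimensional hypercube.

The 27-cube has n·2^(n-1) = 27·2^26 = 27·67108864 = 1811939328 edges.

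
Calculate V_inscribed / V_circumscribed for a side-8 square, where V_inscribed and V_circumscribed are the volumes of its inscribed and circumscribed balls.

V_in/V_out = n^(-n/2) = 2^(-2/2) ≈ 0.5.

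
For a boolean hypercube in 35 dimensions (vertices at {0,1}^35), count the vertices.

The 35-cube has 2^35 = 34359738368 vertices.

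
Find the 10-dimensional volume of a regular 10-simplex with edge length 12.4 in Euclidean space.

Volume = 12.4^10 · √(11/2^10) / 10! ≈ 2454.71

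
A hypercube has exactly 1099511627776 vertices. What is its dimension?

n = log_2(1099511627776) = 40.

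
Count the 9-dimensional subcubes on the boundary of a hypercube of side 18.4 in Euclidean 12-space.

f_9(12-cube) = (12 choose 9) · 2^3 = 1760.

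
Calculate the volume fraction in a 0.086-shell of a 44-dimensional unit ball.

1 - (1-0.086)^44 ≈ 0.980874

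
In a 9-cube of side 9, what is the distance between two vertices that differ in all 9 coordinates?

||(9,9,...,9)|| = √(9)·9 = 27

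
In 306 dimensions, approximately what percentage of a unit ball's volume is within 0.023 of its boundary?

1 - (1-0.023)^306 ≈ 0.999191 ≈ 99.92%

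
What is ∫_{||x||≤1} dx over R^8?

Volume = π^{8/2}·(1)^8/Γ(5) = π^4/24 ≈ 4.05871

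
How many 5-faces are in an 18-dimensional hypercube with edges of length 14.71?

f_5(18-cube) = (18 choose 5) · 2^13 = 70189056.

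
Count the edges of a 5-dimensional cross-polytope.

An n-cross-polytope has 2^(k+1)·C(n,k+1) k-faces. Here 2^2·C(5,2) = 4·10 = 40.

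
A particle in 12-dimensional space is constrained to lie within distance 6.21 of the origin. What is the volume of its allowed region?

V_12(6.21) = π^(12/2) · (6.21)^12 / Γ(12/2 + 1) ≈ 4.39204e+09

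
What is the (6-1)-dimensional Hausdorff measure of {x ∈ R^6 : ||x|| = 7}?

S_6(7) = 2·π^(6/2)·(7)^5 / Γ(6/2) = 16807·π^3 ≈ 521122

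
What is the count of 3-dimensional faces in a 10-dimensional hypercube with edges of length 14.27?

An n-cube has C(n,k)·2^(n-k) k-faces. Here C(10,3)·2^7 = 120·128 = 15360.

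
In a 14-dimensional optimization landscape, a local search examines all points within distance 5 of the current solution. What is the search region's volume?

V_14(5) = π^(14/2) · (5)^14 / Γ(14/2 + 1) = 1220703125·π^7/1008 ≈ 3.65762e+09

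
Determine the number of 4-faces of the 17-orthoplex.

Each 4-face is the convex hull of 5 vertices, one chosen as ±e_i from each of 5 distinct axes: 2^5·C(17,5) = 198016.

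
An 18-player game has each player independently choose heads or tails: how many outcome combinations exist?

An n-cube has 2^n vertices; for n = 18 that is 2^18 = 262144.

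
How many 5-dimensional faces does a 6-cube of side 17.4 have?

An n-cube has C(n,k)·2^(n-k) k-faces. Here C(6,5)·2^1 = 6·2 = 12.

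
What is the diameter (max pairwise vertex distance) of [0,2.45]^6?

d = √(2.45² + 2.45² + ... + 2.45²) [6 terms] = √(6·2.45²) = 2.45√6 ≈ 6.00125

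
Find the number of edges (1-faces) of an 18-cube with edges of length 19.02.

f_1(18-cube) = (18 choose 1) · 2^17 = 2359296.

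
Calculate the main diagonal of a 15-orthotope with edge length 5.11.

||(5.11,5.11,...,5.11)|| = √(15)·5.11 ≈ 19.7909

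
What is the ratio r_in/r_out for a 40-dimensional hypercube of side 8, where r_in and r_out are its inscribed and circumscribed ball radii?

For an n-cube of any side s, the inradius is s/2 and the circumradius is s√n/2, so the ratio is 1/√40 ≈ 0.158114.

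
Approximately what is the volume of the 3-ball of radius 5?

V_3(5) = π^(3/2) · (5)^3 / Γ(3/2 + 1) = 500·π/3 ≈ 523.599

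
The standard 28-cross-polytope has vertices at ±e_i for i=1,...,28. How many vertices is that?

An n-cross-polytope has 2n vertices; here n = 28, giving 56.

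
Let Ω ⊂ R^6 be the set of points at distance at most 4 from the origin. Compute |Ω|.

The n-ball volume is π^(n/2)·r^n/Γ(n/2+1). With n=6, r=4: V = 2048·π^3/3 ≈ 21167.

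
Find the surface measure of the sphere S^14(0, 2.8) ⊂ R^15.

The surface area of an n-ball is 2π^(n/2) r^(n-1) / Γ(n/2). For n=15, r=2.8: 1.04168e+07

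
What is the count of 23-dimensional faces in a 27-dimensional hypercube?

Choose 23 of 27 axes to span the face (C(27,23) = 17550 ways), then fix each of the remaining 4 coordinates at one of its two extreme values (2^4 = 16 ways): 17550·16 = 280800.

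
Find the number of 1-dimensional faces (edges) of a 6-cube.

Number of 1-faces = C(6,1)·2^(6-1) = 6·32 = 192.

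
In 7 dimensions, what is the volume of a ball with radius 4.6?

V_7(4.6) = π^(7/2) · (4.6)^7 / Γ(7/2 + 1) ≈ 205914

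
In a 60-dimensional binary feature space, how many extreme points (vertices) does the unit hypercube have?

An n-cube has 2^n vertices; for n = 60 that is 2^60 = 1152921504606846976.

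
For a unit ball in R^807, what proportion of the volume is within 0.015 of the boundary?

1 - (1-0.015)^807 ≈ 0.999995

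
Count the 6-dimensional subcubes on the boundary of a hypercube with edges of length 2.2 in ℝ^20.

Number of 6-faces = C(20,6) · 2^(20-6) = 38760 · 16384 = 635043840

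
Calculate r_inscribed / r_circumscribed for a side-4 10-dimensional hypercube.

Ratio = (s/2)/(s√10/2) = 10^(-1/2) ≈ 0.316228.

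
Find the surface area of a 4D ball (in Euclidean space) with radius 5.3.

|∂B_4(5.3)| ≈ 2938.71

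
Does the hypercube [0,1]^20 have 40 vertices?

False. The 20-cube has 2^20 = 1048576 vertices.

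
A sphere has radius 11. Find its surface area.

S = n·V_n(r)/r = 3·V_3(11)/11 (volume-to-surface relation), giving 4πr² = 4π·(11)² ≈ 1520.53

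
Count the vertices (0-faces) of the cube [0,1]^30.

An n-cube has 2^n vertices; for n = 30 that is 2^30 = 1073741824.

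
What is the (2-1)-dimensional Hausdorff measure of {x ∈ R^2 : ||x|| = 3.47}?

The surface area of an n-ball is 2π^(n/2) r^(n-1) / Γ(n/2). For n=2, r=3.47: 2πr = 2π·3.47 ≈ 21.8027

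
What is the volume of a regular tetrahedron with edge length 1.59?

Volume = (√2/12) · 1.59³ = 0.473724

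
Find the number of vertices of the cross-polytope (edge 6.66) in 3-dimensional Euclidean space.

Number of 0-faces = 2^(0+1) · C(3,0+1) = 2 · 3 = 6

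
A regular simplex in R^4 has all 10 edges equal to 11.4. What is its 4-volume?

Volume = 11.4^4 · √(5/2^4) / 4! ≈ 393.399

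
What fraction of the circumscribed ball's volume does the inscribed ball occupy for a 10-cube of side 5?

The radii are 5/2 and 5√10/2, so the volume ratio is (1/√10)^10 = 10^{-10/2} ≈ 1e-05.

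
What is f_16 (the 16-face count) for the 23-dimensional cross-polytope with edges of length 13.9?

Each 16-face is the convex hull of 17 vertices, one chosen as ±e_i from each of 17 distinct axes: 2^17·C(23,17) = 13231325184.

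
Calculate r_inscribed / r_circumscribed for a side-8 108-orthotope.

For an n-cube of any side s, the inradius is s/2 and the circumradius is s√n/2, so the ratio is 1/√108 ≈ 0.096225.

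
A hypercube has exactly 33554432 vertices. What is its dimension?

The n-cube has 2^n vertices, and 33554432 = 2^25, so n = 25.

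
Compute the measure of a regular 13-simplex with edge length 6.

V_13 = √(14) · 6^13 / (13! · 2^(13/2)) ≈ 0.0867072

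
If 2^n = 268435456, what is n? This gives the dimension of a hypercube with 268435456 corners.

Since 2^n = 268435456, we have n = 28.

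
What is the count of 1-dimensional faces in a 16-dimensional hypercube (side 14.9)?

Choose 1 of 16 axes to span the face (C(16,1) = 16 ways), then fix each of the remaining 15 coordinates at one of its two extreme values (2^15 = 32768 ways): 16·32768 = 524288.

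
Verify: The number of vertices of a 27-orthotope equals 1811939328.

False. The 27-cube has 2^27 = 134217728 vertices.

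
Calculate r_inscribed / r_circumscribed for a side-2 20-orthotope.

For an n-cube of any side s, the inradius is s/2 and the circumradius is s√n/2, so the ratio is 1/√20 ≈ 0.223607.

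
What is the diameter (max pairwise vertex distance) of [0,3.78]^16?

Diagonal = √16 · 3.78 = 15.12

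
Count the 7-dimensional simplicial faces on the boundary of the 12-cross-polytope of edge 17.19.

An n-cross-polytope has 2^(k+1)·C(n,k+1) k-faces. Here 2^8·C(12,8) = 256·495 = 126720.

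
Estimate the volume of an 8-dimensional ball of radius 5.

Volume = π^{8/2}·(5)^8/Γ(5) = 390625·π^4/24 ≈ 1.58543e+06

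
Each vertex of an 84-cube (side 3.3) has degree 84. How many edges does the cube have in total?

An n-cube has n·2^(n-1) edges. With n = 84: 84·9671406556917033397649408 = 812398150781030805402550272.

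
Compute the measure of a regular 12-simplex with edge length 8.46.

V_12 = √(13) · 8.46^12 / (12! · 2^(12/2)) ≈ 15.8088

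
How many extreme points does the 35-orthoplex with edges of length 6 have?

An n-cross-polytope has 2n vertices; here n = 35, giving 70.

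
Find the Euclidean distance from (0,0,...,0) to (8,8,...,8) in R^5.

Diagonal = √5 · 8 ≈ 17.8885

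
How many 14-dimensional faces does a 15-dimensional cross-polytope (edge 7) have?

f_14(15-orthoplex) = 2^15 · (15 choose 15) = 32768.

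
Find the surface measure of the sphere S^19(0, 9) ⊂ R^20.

The surface area of an n-ball is 2π^(n/2) r^(n-1) / Γ(n/2). For n=20, r=9: 16677181699666569·π^10/2240 ≈ 6.97226e+17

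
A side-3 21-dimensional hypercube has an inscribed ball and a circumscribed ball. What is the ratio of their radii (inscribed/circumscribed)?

For an n-cube of any side s, the inradius is s/2 and the circumradius is s√n/2, so the ratio is 1/√21 ≈ 0.218218.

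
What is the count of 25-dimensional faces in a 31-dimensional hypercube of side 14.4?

f_25(31-cube) = (31 choose 25) · 2^6 = 47121984.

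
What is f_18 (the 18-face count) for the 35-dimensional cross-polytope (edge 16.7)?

Number of 18-faces = 2^(18+1) · C(35,18+1) = 524288 · 4059928950 = 2128572029337600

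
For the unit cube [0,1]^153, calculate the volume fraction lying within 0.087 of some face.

Shell fraction = 1 - (1-0.174)^153 ≈ 1 - 1.986e-13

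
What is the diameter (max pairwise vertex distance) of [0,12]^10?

||(12,12,...,12)|| = √(10)·12 ≈ 37.9473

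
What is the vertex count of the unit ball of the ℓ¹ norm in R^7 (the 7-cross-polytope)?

An n-cross-polytope has 2n vertices; here n = 7, giving 14.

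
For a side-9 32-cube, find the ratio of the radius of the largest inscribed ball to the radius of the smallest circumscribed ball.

r_in / r_out = (9/2) / (9√32/2) = 1/√32 ≈ 0.176777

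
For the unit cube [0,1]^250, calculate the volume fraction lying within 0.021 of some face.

Shell fraction = 1 - (1-0.042)^250 ≈ 0.999978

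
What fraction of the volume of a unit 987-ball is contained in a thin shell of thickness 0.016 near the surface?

Shell fraction = 1 - (1-0.016)^987 ≈ 0.9999998781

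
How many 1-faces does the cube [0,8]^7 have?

Number of 1-faces = C(7,1)·2^(7-1) = 7·64 = 448.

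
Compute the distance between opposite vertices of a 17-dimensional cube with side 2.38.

d = √(2.38² + 2.38² + ... + 2.38²) [17 terms] = √(17·2.38²) = 2.38√17 ≈ 9.81299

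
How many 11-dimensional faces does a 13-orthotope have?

Choose 11 of 13 axes to span the face (C(13,11) = 78 ways), then fix each of the remaining 2 coordinates at one of its two extreme values (2^2 = 4 ways): 78·4 = 312.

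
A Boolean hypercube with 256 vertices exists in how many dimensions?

2^n = 256 ⇒ n = log_2(256) = 8.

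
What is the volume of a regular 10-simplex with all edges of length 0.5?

For a regular n-simplex with edge a, V = (a^n / n!)·√((n+1)/2^n). With a=0.5, n=10: V ≈ 2.78922e-11.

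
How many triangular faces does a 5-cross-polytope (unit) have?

f_2(5-orthoplex) = 2^3 · (5 choose 3) = 80.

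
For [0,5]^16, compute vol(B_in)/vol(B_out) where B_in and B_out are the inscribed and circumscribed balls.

V_in/V_out = n^(-n/2) = 16^(-16/2) ≈ 2.32831e-10.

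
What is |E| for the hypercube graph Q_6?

The 6-cube has n·2^(n-1) = 6·2^5 = 6·32 = 192 edges.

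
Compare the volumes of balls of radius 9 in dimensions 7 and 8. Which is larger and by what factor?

V_7(9) ≈ 2.25984e+07, V_8(9) ≈ 1.74714e+08. The 8-ball is larger by a factor of 7.731.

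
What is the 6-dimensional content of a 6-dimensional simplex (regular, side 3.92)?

V = (3.92^6 / 6!) · √((6+1) / 2^6) ≈ 1.66664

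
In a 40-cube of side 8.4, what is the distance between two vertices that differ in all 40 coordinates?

d = √(8.4² + 8.4² + ... + 8.4²) [40 terms] = √(40·8.4²) = 8.4√40 ≈ 53.1263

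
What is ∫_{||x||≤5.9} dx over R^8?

V_8(5.9) = π^(8/2) · (5.9)^8 / Γ(8/2 + 1) ≈ 5.95942e+06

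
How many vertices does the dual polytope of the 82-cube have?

Number of vertices = 2n = 164.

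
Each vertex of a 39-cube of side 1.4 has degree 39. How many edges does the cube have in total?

Each of the 2^39 = 549755813888 vertices has degree 39; total edges = 39·2^39/2 = 10720238370816.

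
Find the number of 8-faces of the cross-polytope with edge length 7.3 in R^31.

f_8(31-orthoplex) = 2^9 · (31 choose 9) = 10321958400.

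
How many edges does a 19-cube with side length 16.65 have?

Number of 1-faces = C(19,1)·2^(19-1) = 19·262144 = 4980736.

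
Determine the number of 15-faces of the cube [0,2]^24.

Number of 15-faces = C(24,15) · 2^(24-15) = 1307504 · 512 = 669442048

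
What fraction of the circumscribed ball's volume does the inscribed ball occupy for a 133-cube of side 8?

V_in / V_out = (r_in/r_out)^133 = (1/√133)^133 = 133^(-133/2) ≈ 5.80585e-142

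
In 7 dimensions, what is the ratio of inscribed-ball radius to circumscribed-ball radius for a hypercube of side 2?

Ratio = (s/2)/(s√7/2) = 7^(-1/2) ≈ 0.377964.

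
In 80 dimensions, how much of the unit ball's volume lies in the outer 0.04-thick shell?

V(inner)/V(outer) = ((1-0.04)/1)^80 ≈ 0.03817, so the shell fraction is 0.961832.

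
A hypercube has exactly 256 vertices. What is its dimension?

2^n = 256 ⇒ n = log_2(256) = 8.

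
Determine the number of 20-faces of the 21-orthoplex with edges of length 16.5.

An n-cross-polytope has 2^(k+1)·C(n,k+1) k-faces. Here 2^21·C(21,21) = 2097152·1 = 2097152.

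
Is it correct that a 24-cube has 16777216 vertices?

True. The 24-cube has 2^24 = 16777216 vertices.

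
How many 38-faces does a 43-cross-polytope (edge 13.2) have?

Each 38-face is the convex hull of 39 vertices, one chosen as ±e_i from each of 39 distinct axes: 2^39·C(43,39) = 67845364991918080.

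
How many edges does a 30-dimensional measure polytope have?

The 30-cube has n·2^(n-1) = 30·2^29 = 30·536870912 = 16106127360 edges.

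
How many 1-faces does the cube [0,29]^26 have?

Number of 1-faces = C(26,1)·2^(26-1) = 26·33554432 = 872415232.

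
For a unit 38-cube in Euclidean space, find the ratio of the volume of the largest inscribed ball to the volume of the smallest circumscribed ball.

Volume scales as r^n, and r_in/r_out = 1/√38, giving (1/√38)^38 ≈ 9.64077e-31.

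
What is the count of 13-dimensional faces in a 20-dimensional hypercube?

An n-cube has C(n,k)·2^(n-k) k-faces. Here C(20,13)·2^7 = 77520·128 = 9922560.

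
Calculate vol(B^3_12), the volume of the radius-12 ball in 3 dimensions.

V_3(12) = π^(3/2) · (12)^3 / Γ(3/2 + 1) = 2304·π ≈ 7238.23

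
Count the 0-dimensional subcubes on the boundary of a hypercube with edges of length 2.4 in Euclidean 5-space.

Number of 0-faces = C(5,0) · 2^(5-0) = 1 · 32 = 32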